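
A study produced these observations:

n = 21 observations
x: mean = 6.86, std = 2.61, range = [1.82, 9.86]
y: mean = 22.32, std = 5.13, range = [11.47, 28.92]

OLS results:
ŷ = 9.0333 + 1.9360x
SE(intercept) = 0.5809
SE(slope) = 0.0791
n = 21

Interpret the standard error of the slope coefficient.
SE(β̂₁) = 0.0791 is the estimated standard deviation of the slope estimate across repeated samples; relative to β̂₁ = 1.9360 that is 4.1%, a precise estimate.

SE(β̂₁) = s / √Sxx, where s is the residual standard deviation and Sxx = Σ(x − x̄)². It is the yardstick for how far β̂₁ = 1.9360 could plausibly be from the true slope.

Relative precision:
- SE / |β̂₁| = 0.0791 / 1.9360 = 4.1%
- Rule of thumb (under 20%: precise; 20% to under 50%: moderately precise; 50% or more: imprecise) → precise

Link to the t-test: t = β̂₁ / SE(β̂₁) = 1.9360 / 0.0791 = 24.4753, the statistic for H₀: β₁ = 0.

What drives SE(β̂₁): larger n (here n = 21) → smaller SE.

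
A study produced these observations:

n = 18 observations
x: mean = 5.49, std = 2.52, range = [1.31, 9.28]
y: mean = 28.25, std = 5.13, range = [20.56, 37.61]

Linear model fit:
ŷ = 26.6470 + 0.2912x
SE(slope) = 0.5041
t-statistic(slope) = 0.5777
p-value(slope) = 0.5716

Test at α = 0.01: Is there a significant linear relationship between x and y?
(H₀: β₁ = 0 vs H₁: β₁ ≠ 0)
p-value = 0.5716 ≥ α = 0.01, so we fail to reject H₀. The relationship is not significant.

Hypothesis test for the slope coefficient:

H₀: β₁ = 0 (no linear relationship)
H₁: β₁ ≠ 0 (linear relationship exists)

Test statistic: t = β̂₁ / SE(β̂₁) = 0.2912 / 0.5041 = 0.5777

With df = 16, the two-sided p-value for |t| = 0.5777 is 0.5716.

Decision rule: reject H₀ if p-value < α.
p-value = 0.5716 ≥ α = 0.01 → fail to reject H₀.

There is not sufficient evidence at the 1% significance level to conclude that a linear relationship exists between x and y.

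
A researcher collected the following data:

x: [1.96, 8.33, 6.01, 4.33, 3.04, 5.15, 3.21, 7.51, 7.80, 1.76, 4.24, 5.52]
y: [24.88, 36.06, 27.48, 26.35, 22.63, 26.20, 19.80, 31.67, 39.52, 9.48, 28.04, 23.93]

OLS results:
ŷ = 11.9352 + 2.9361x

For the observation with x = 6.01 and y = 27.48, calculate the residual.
Residual = -2.1012

The residual is the difference between the actual value and the predicted value:

Residual = y - ŷ

Step 1: Calculate predicted value
ŷ = 11.9352 + 2.9361 × 6.01
ŷ = 29.5812

Step 2: Calculate residual
Residual = 27.48 - 29.5812
Residual = -2.1012

Sign check: y < ŷ, so the point is below the line and the fit overestimates here.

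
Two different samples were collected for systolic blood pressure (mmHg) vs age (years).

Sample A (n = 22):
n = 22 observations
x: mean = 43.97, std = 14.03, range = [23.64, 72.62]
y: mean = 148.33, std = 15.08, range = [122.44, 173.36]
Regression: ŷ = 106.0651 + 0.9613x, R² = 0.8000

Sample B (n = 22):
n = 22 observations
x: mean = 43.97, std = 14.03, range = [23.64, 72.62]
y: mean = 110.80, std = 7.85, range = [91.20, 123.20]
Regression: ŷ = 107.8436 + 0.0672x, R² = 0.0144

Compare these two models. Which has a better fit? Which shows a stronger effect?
Model A has the better fit (R² = 0.8000 vs 0.0144). Model A shows the stronger effect (|β₁| = 0.9613 vs 0.0672).

Model Comparison:

Fit — compare R²:
- Model A: R² = 0.8000 → 80.00% of variance in blood pressure explained
- Model B: R² = 0.0144 → 1.44% of variance in blood pressure explained
- 0.8000 > 0.0144 → Model A has the better fit

Effect size (slope magnitude):
- Model A: β₁ = 0.9613 → predicted blood pressure rises 0.9613 mmHg per additional year of age
- Model B: β₁ = 0.0672 → predicted blood pressure rises 0.0672 mmHg per additional year of age
- |0.9613| > |0.0672| → Model A shows the stronger marginal effect

Notes:
- The two samples could reflect different populations, time periods, or measurement quality.
- A steeper slope doesn't make a better model if the scatter around the line is large.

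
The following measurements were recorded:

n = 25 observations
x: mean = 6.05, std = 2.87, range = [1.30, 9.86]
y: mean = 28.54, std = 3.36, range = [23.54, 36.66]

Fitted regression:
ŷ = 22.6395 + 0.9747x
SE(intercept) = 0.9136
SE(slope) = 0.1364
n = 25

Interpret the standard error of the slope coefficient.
The slope 0.9747 is pinned down to within about ±0.1364 (one SE) by these data — relative uncertainty 14.0%, i.e. precise.

SE(β̂₁) = s / √Sxx, where s is the residual standard deviation and Sxx = Σ(x − x̄)². It is the yardstick for how far β̂₁ = 0.9747 could plausibly be from the true slope.

Relative precision:
- SE / |β̂₁| = 0.1364 / 0.9747 = 14.0%
- Rule of thumb (under 20%: precise; 20% to under 50%: moderately precise; 50% or more: imprecise) → precise

Link to interval estimation: a confidence interval for β₁ is β̂₁ ± t* × 0.1364, so SE sets the half-width per unit of t*.

What drives SE(β̂₁): wider spread of x values → smaller SE.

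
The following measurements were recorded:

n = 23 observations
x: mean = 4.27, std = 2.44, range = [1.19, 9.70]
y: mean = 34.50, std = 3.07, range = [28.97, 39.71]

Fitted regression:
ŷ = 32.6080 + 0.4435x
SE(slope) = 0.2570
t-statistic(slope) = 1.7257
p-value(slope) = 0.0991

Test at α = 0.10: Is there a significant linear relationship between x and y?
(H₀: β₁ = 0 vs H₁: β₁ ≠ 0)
p-value = 0.0991 < α = 0.10, so we reject H₀. The relationship is significant.

Hypothesis test for the slope coefficient:

H₀: β₁ = 0 (no linear relationship)
H₁: β₁ ≠ 0 (linear relationship exists)

Test statistic: t = β̂₁ / SE(β̂₁) = 0.4435 / 0.2570 = 1.7257

p = 0.0991: how often a slope estimate this far from 0 (in SE units) would arise by chance if β₁ were truly 0.

Decision rule: reject H₀ if p-value < α.
p-value = 0.0991 < α = 0.10 → reject H₀.

Conclusion: the linear association between x and y is significant at the 10% level.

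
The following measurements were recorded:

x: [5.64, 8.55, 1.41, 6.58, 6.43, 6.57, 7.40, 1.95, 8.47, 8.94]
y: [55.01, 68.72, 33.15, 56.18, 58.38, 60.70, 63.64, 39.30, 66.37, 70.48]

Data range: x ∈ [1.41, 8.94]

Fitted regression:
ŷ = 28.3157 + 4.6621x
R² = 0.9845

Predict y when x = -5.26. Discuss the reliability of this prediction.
ŷ = 3.7931, but this is extrapolation (below the data range [1.41, 8.94]) and may be unreliable.

Prediction calculation:
ŷ = 28.3157 + 4.6621 × (-5.26)
ŷ = 3.7931

Reliability:
- Data range: x ∈ [1.41, 8.94]
- Prediction point: x = -5.26 is 6.67 units below the observed range → this is EXTRAPOLATION, not interpolation

Why that matters here:
- The linear relationship may not hold outside the observed range
- Real relationships often flatten, saturate, or turn nonlinear at extremes

Report the number if required, but flag clearly that it is an extrapolation.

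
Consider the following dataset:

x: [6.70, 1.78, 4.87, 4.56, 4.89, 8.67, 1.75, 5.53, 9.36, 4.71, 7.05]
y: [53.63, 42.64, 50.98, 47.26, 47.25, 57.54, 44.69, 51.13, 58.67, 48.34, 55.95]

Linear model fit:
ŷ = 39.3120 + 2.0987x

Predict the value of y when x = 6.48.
ŷ = 52.9116

Plug x = 6.48 into the fitted line:

ŷ = 39.3120 + 2.0987 × 6.48
ŷ = 39.3120 + 13.5996
ŷ = 52.9116

This is the fitted mean response at that x — an individual observation would come with a wider prediction interval.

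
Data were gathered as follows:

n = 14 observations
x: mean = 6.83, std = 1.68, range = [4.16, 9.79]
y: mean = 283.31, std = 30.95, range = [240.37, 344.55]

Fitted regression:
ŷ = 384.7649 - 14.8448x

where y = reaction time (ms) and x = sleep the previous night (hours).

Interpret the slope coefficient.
On average, reaction time is about 14.8448 ms lower for every extra hour of sleep.

β₁ = -14.8448 is the change in predicted reaction time (ms) per additional hour of sleep.

Interpretation:
- Sleep up by 1 hour → predicted reaction time decreases by 14.8448 ms
- This is a linear approximation: the same per-unit change is assumed across the whole observed x range
- The slope describes association in these data, not necessarily a causal effect

The intercept β₀ = 384.7649 is the predicted reaction time when sleep = 0; since the smallest observed x is 4.16, this is an extrapolation and mainly anchors the line.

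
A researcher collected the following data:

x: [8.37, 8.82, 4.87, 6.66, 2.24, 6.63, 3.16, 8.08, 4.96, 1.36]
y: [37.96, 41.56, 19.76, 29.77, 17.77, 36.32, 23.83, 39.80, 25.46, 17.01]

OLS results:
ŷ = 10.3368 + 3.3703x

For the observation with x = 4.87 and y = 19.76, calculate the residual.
Residual = -6.9902

The residual is the difference between the actual value and the predicted value:

Residual = y - ŷ

Step 1: Calculate predicted value
ŷ = 10.3368 + 3.3703 × 4.87
ŷ = 26.7502

Step 2: Calculate residual
Residual = 19.76 - 26.7502
Residual = -6.9902

Interpretation: the model overestimates the actual value by 6.9902 at this point (negative residual → observation lies below the fitted line).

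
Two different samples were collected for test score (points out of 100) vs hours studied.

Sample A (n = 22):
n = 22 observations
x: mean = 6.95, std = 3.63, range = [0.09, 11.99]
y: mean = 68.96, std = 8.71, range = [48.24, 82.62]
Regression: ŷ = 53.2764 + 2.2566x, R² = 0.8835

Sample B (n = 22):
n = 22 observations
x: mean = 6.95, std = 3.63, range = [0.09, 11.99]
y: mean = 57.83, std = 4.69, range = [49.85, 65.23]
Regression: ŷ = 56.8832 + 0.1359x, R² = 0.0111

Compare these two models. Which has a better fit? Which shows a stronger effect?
Model A has the better fit (R² = 0.8835 vs 0.0111). Model A shows the stronger effect (|β₁| = 2.2566 vs 0.1359).

Model Comparison:

Which explains more variance? (R²)
- Model A: R² = 0.8835 → 88.35% of variance in test score explained
- Model B: R² = 0.0111 → 1.11% of variance in test score explained
- 0.8835 > 0.0111 → Model A has the better fit

Strength of effect — compare |β₁|:
- Model A: β₁ = 2.2566 → predicted test score rises 2.2566 points per additional hour of study time
- Model B: β₁ = 0.1359 → predicted test score rises 0.1359 points per additional hour of study time
- |2.2566| > |0.1359| → Model A shows the stronger marginal effect

Note: The two samples could reflect different populations, time periods, or measurement quality.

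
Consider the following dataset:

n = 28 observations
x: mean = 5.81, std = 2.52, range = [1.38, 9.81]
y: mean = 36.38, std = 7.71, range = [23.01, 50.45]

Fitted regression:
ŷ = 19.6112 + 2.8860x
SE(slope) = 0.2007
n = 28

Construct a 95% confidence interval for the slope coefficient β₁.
The 95% CI for β₁ is (2.4735, 3.2985)

Confidence interval for the slope:

The 95% CI for β₁ is: β̂₁ ± t*(α/2, n-2) × SE(β̂₁)

Step 1: Find critical t-value
- Confidence level = 0.95
- Degrees of freedom = n - 2 = 28 - 2 = 26
- t*(α/2, 26) = 2.0555

Step 2: Calculate margin of error
Margin = 2.0555 × 0.2007 = 0.4125

Step 3: Construct interval
CI = 2.8860 ± 0.4125
CI = (2.4735, 3.2985)

Interpretation: We are 95% confident that the true slope β₁ lies between 2.4735 and 3.2985.
Since 0 is outside the interval, a two-sided test at α = 0.05 would reject H₀: β₁ = 0.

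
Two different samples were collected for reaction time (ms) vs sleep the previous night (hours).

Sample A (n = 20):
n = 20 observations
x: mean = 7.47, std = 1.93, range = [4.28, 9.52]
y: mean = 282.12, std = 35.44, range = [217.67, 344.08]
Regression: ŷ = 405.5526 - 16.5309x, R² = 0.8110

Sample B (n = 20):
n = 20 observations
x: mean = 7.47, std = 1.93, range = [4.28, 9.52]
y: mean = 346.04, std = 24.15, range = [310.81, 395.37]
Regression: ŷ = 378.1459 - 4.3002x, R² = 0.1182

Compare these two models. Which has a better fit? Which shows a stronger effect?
Model A has the better fit (R² = 0.8110 vs 0.1182). Model A shows the stronger effect (|β₁| = 16.5309 vs 4.3002).

Model Comparison:

Goodness of fit (R²):
- Model A: R² = 0.8110 → 81.10% of variance in reaction time explained
- Model B: R² = 0.1182 → 11.82% of variance in reaction time explained
- 0.8110 > 0.1182 → Model A has the better fit

Effect size (slope magnitude):
- Model A: β₁ = -16.5309 → predicted reaction time falls 16.5309 ms per additional hour of sleep
- Model B: β₁ = -4.3002 → predicted reaction time falls 4.3002 ms per additional hour of sleep
- |-16.5309| > |-4.3002| → Model A shows the stronger marginal effect

Notes:
- A steeper slope doesn't make a better model if the scatter around the line is large.
- R² measures how tightly points cluster around the line; β₁ measures how steep the line is — they answer different questions.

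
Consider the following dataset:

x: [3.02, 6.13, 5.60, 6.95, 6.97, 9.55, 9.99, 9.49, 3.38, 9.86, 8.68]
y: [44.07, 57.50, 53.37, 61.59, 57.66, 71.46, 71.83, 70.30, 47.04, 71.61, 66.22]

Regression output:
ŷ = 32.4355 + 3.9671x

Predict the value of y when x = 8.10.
ŷ = 64.5690

To predict y for x = 8.10, substitute into the regression equation:

ŷ = 32.4355 + 3.9671 × 8.10
ŷ = 32.4355 + 32.1335
ŷ = 64.5690

This is a point prediction; actual observations scatter around it by roughly the residual standard deviation.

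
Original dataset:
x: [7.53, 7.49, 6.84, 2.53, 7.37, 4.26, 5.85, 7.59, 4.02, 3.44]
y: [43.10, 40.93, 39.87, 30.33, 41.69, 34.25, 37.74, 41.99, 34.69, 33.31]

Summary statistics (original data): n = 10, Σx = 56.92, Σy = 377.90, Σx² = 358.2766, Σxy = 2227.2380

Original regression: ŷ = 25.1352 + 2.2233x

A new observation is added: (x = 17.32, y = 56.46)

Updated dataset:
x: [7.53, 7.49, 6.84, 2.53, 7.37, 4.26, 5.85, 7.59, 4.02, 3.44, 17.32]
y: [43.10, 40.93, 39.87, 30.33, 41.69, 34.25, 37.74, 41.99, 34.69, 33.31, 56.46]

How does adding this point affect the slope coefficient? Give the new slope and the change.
New slope β₁ = 1.7403 versus 2.2233 before: a change of -0.4830 (-21.7%).

x = 17.32 lies well outside the original x-range [2.53, 7.59] (x̄ ≈ 5.69), so this observation has high leverage and can move the slope substantially.

Step 1: Update the sums with the new point (n goes from 10 to 11)
Σx  = 56.92 + 17.32 = 74.24
Σy  = 377.90 + 56.46 = 434.36
Σx² = 358.2766 + 17.32² = 358.2766 + 299.9824 = 658.2590
Σxy = 2227.2380 + 17.32×56.46 = 2227.2380 + 977.8872 = 3205.1252

Step 2: Recompute the slope with b₁ = (nΣxy − ΣxΣy) / (nΣx² − (Σx)²)
Numerator   = 11×3205.1252 − 74.24×434.36 = 35256.3772 − 32246.8864 = 3009.4908
Denominator = 11×658.2590 − 74.24² = 7240.8490 − 5511.5776 = 1729.2714
b₁(new) = 3009.4908 / 1729.2714 = 1.7403

(Same formula on the original sums: (10×2227.2380 − 56.92×377.90) / (10×358.2766 − 56.92²) = 762.3120 / 342.8796 = 2.2233, matching the given fit.)

Step 3: Change in slope
Δβ₁ = 1.7403 − 2.2233 = -0.4830
Relative change = -0.4830 / 2.2233 × 100% = -21.7%
→ the slope decreases when the point is added.

Because the point sits below the extension of the original line at a high-leverage x, it tilts the fit down.
In practice: investigate whether it comes from the same population as the rest of the sample.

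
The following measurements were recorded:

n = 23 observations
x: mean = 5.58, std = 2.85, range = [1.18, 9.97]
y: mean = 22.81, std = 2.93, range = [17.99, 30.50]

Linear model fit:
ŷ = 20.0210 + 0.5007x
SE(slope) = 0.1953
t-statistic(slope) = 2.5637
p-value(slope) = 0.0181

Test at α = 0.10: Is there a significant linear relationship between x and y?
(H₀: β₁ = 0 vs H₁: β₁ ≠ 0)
Reject H₀: p-value = 0.0181 < α = 0.10. The linear relationship is significant at the 10% level.

Hypothesis test for the slope coefficient:

H₀: β₁ = 0 (no linear relationship)
H₁: β₁ ≠ 0 (linear relationship exists)

Test statistic: t = β̂₁ / SE(β̂₁) = 0.5007 / 0.1953 = 2.5637

With df = 21, the two-sided p-value for |t| = 2.5637 is 0.0181.

Decision rule: reject H₀ if p-value < α.
p-value = 0.0181 < α = 0.10 → reject H₀.

At α = 0.10 the data do provide convincing evidence of a nonzero slope.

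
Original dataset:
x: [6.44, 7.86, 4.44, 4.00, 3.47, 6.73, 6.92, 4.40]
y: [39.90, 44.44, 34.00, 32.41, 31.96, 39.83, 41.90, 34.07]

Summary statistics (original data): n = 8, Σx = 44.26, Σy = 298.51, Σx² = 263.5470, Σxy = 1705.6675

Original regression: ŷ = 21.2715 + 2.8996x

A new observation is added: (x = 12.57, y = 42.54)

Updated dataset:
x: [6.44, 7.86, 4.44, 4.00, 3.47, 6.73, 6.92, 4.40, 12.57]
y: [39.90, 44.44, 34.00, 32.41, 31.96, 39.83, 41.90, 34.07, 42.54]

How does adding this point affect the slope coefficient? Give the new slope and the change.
The slope changes from 2.8996 to 1.3852 (change of -1.5144, or -52.2%).

The new point has HIGH LEVERAGE: x = 12.57 is far from the original mean x̄ = 44.26/8 ≈ 5.53 (original range [3.47, 7.86]).

Step 1: Update the sums with the new point (n goes from 8 to 9)
Σx  = 44.26 + 12.57 = 56.83
Σy  = 298.51 + 42.54 = 341.05
Σx² = 263.5470 + 12.57² = 263.5470 + 158.0049 = 421.5519
Σxy = 1705.6675 + 12.57×42.54 = 1705.6675 + 534.7278 = 2240.3953

Step 2: Recompute the slope with b₁ = (nΣxy − ΣxΣy) / (nΣx² − (Σx)²)
Numerator   = 9×2240.3953 − 56.83×341.05 = 20163.5577 − 19381.8715 = 781.6862
Denominator = 9×421.5519 − 56.83² = 3793.9671 − 3229.6489 = 564.3182
b₁(new) = 781.6862 / 564.3182 = 1.3852

(Same formula on the original sums: (8×1705.6675 − 44.26×298.51) / (8×263.5470 − 44.26²) = 433.2874 / 149.4284 = 2.8996, matching the given fit.)

Step 3: Change in slope
Δβ₁ = 1.3852 − 2.8996 = -1.5144
Relative change = -1.5144 / 2.8996 × 100% = -52.2%
→ the slope decreases when the point is added.

Because the point sits below the extension of the original line at a high-leverage x, it tilts the fit down.
In practice: examine leverage (hᵢ) and Cook's distance rather than deleting it automatically.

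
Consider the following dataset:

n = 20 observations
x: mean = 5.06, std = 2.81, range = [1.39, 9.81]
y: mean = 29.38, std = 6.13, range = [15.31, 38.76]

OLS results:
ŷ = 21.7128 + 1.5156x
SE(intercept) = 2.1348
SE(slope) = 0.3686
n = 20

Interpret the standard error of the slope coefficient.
SE(slope) = 0.3686 measures the uncertainty in the estimated slope. The coefficient is estimated with moderate precision (SE/|β̂₁| = 24.3%).

What SE measures:
- The standard error quantifies the sampling variability of the coefficient estimate
- It is the estimated standard deviation of β̂₁ across hypothetical repeated samples of the same size
- Smaller SE → more precise estimate

Relative precision:
- SE / |β̂₁| = 0.3686 / 1.5156 = 24.3%
- Rule of thumb (under 20%: precise; 20% to under 50%: moderately precise; 50% or more: imprecise) → moderately precise

Link to interval estimation: a confidence interval for β₁ is β̂₁ ± t* × 0.3686, so SE sets the half-width per unit of t*.

What drives SE(β̂₁): more residual scatter → larger SE.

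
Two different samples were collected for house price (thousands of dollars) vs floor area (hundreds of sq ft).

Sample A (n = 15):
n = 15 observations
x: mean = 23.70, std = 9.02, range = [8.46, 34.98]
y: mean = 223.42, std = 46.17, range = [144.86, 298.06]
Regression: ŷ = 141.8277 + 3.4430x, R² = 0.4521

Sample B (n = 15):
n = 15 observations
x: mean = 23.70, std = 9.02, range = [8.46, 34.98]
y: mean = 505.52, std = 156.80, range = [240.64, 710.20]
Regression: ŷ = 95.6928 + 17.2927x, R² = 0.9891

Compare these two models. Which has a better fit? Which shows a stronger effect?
Model B has the better fit (R² = 0.9891 vs 0.4521). Model B shows the stronger effect (|β₁| = 17.2927 vs 3.4430).

Model Comparison:

Goodness of fit (R²):
- Model A: R² = 0.4521 → 45.21% of variance in house price explained
- Model B: R² = 0.9891 → 98.91% of variance in house price explained
- 0.9891 > 0.4521 → Model B has the better fit

Effect size (slope magnitude):
- Model A: β₁ = 3.4430 → predicted house price rises 3.4430 thousand dollars per additional hundred sq ft of floor area
- Model B: β₁ = 17.2927 → predicted house price rises 17.2927 thousand dollars per additional hundred sq ft of floor area
- |3.4430| < |17.2927| → Model B shows the stronger marginal effect

Note: The two samples could reflect different populations, time periods, or measurement quality.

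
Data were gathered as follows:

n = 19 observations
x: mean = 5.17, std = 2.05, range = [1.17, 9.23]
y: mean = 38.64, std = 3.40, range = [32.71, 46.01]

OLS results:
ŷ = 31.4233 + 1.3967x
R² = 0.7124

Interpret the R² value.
About 71.24% of the variability in y is accounted for by the regression on x (R² = 0.7124) — a strong linear fit.

The coefficient of determination R² is the fraction of the total variation in y that the fitted line accounts for.

Here R² = 0.7124:
- Explained: 71.24% of the variation in y
- Unexplained (residual): 100% − 71.24% = 28.76%
- Rule of thumb (below 0.3 weak; 0.3 to below 0.7 moderate; 0.7 and above strong) → strong

Note: R² never decreases when predictors are added, so it should not be used alone to compare models of different size.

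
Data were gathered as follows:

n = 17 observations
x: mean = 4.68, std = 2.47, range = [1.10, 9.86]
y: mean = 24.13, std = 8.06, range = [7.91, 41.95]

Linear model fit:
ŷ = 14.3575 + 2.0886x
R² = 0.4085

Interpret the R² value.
R² = 0.4085 means 40.85% of the variation in y is explained by the linear relationship with x. This indicates a moderate fit.

The coefficient of determination R² is the fraction of the total variation in y that the fitted line accounts for.

Here R² = 0.4085:
- Explained: 40.85% of the variation in y
- Unexplained (residual): 100% − 40.85% = 59.15%
- Rule of thumb (below 0.3 weak; 0.3 to below 0.7 moderate; 0.7 and above strong) → moderate

Calculation: R² = 1 − (SS_res / SS_tot), where SS_res is the sum of squared residuals and SS_tot the total sum of squares.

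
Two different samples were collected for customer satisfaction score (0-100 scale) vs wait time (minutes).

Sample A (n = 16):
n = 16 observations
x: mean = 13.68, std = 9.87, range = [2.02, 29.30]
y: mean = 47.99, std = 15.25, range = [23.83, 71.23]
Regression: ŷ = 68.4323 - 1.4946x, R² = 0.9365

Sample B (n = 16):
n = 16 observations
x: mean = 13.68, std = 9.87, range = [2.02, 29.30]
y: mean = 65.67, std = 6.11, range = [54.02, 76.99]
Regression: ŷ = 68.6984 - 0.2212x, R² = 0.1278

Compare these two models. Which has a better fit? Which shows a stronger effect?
Model A has the better fit (R² = 0.9365 vs 0.1278). Model A shows the stronger effect (|β₁| = 1.4946 vs 0.2212).

Model Comparison:

Fit — compare R²:
- Model A: R² = 0.9365 → 93.65% of variance in satisfaction score explained
- Model B: R² = 0.1278 → 12.78% of variance in satisfaction score explained
- 0.9365 > 0.1278 → Model A has the better fit

Strength of effect — compare |β₁|:
- Model A: β₁ = -1.4946 → predicted satisfaction score falls 1.4946 points per additional minute of wait time
- Model B: β₁ = -0.2212 → predicted satisfaction score falls 0.2212 points per additional minute of wait time
- |-1.4946| > |-0.2212| → Model A shows the stronger marginal effect

Notes:
- A better fit (higher R²) doesn't necessarily mean a more important relationship.
- A steeper slope doesn't make a better model if the scatter around the line is large.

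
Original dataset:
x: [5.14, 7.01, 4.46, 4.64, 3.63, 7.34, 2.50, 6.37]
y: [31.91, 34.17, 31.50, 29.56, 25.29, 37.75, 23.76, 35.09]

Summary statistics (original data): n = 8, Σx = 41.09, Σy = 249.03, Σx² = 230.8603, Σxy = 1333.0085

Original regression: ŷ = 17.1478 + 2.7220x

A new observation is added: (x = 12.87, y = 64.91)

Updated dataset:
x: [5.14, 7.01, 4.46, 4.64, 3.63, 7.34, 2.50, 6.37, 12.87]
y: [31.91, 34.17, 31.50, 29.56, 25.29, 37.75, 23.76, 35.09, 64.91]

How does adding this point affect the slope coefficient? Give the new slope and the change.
The slope changes from 2.7220 to 3.9212 (change of +1.1992, or +44.1%).

The new point has HIGH LEVERAGE: x = 12.87 is far from the original mean x̄ = 41.09/8 ≈ 5.14 (original range [2.50, 7.34]).

Step 1: Update the sums with the new point (n goes from 8 to 9)
Σx  = 41.09 + 12.87 = 53.96
Σy  = 249.03 + 64.91 = 313.94
Σx² = 230.8603 + 12.87² = 230.8603 + 165.6369 = 396.4972
Σxy = 1333.0085 + 12.87×64.91 = 1333.0085 + 835.3917 = 2168.4002

Step 2: Recompute the slope with b₁ = (nΣxy − ΣxΣy) / (nΣx² − (Σx)²)
Numerator   = 9×2168.4002 − 53.96×313.94 = 19515.6018 − 16940.2024 = 2575.3994
Denominator = 9×396.4972 − 53.96² = 3568.4748 − 2911.6816 = 656.7932
b₁(new) = 2575.3994 / 656.7932 = 3.9212

(Same formula on the original sums: (8×1333.0085 − 41.09×249.03) / (8×230.8603 − 41.09²) = 431.4253 / 158.4943 = 2.7220, matching the given fit.)

Step 3: Change in slope
Δβ₁ = 3.9212 − 2.7220 = +1.1992
Relative change = +1.1992 / 2.7220 × 100% = +44.1%
→ the slope increases when the point is added.

Because the point sits above the extension of the original line at a high-leverage x, it tilts the fit up.
In practice: refit with and without it and report both if conclusions differ.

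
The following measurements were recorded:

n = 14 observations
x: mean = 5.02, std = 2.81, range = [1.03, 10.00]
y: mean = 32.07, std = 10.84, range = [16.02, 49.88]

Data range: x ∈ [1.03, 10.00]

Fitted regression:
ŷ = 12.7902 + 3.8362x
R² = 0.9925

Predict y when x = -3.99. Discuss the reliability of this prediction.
ŷ = -2.5162, but this is extrapolation (below the data range [1.03, 10.00]) and may be unreliable.

Prediction calculation:
ŷ = 12.7902 + 3.8362 × (-3.99)
ŷ = -2.5162

Reliability:
- Data range: x ∈ [1.03, 10.00]
- Prediction point: x = -3.99 is 5.02 units below the observed range → this is EXTRAPOLATION, not interpolation

Why that matters here:
- R² describes fit only over the sampled x values; it says nothing about behaviour beyond them
- Real relationships often flatten, saturate, or turn nonlinear at extremes

Report the number if required, but flag clearly that it is an extrapolation.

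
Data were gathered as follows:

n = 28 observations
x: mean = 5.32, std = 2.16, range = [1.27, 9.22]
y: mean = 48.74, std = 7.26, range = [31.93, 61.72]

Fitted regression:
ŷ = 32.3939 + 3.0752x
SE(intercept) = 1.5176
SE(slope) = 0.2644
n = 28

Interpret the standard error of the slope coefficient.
SE(slope) = 0.2644 measures the uncertainty in the estimated slope. The coefficient is estimated precisely (SE/|β̂₁| = 8.6%).

SE(β̂₁) = s / √Sxx, where s is the residual standard deviation and Sxx = Σ(x − x̄)². It is the yardstick for how far β̂₁ = 3.0752 could plausibly be from the true slope.

Relative precision:
- SE / |β̂₁| = 0.2644 / 3.0752 = 8.6%
- Rule of thumb (under 20%: precise; 20% to under 50%: moderately precise; 50% or more: imprecise) → precise

Link to interval estimation: a confidence interval for β₁ is β̂₁ ± t* × 0.2644, so SE sets the half-width per unit of t*.

What drives SE(β̂₁): larger n (here n = 28) → smaller SE; more residual scatter → larger SE; wider spread of x values → smaller SE.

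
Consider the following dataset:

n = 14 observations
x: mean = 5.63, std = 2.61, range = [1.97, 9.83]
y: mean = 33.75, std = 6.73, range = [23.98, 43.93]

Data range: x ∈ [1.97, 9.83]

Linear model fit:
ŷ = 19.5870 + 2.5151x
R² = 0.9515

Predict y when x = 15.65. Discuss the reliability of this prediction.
ŷ = 58.9483 (extrapolation — x = 15.65 lies outside [1.97, 9.83], so reliability is low).

Prediction calculation:
ŷ = 19.5870 + 2.5151 × 15.65
ŷ = 58.9483

Reliability:
- Data range: x ∈ [1.97, 9.83]
- Prediction point: x = 15.65 is 5.82 units above the observed range → this is EXTRAPOLATION, not interpolation

Why that matters here:
- The linear relationship may not hold outside the observed range
- Real relationships often flatten, saturate, or turn nonlinear at extremes

The R² = 0.9515 only validates the fit within [1.97, 9.83]; treat ŷ = 58.9483 with caution.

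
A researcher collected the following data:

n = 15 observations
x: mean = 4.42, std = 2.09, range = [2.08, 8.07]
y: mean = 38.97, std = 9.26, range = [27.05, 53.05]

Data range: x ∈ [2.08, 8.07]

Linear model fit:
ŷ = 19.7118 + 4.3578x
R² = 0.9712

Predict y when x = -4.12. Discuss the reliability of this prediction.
ŷ = 1.7577, but this is extrapolation (below the data range [2.08, 8.07]) and may be unreliable.

Prediction calculation:
ŷ = 19.7118 + 4.3578 × (-4.12)
ŷ = 1.7577

Reliability:
- Data range: x ∈ [2.08, 8.07]
- Prediction point: x = -4.12 is 6.20 units below the observed range → this is EXTRAPOLATION, not interpolation

Why that matters here:
- The linear relationship may not hold outside the observed range
- The standard error of prediction grows with (x − x̄)², and x = -4.12 is far from x̄ = 4.42

A defensible statement: 'if the linear trend continued to x = -4.12, y would be about 1.7577' — the premise is untested.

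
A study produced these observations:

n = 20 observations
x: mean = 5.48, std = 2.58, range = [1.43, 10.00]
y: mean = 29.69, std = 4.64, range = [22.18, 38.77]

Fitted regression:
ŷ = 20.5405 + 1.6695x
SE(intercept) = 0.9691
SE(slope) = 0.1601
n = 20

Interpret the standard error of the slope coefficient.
The slope 1.6695 is pinned down to within about ±0.1601 (one SE) by these data — relative uncertainty 9.6%, i.e. precise.

What SE measures:
- The standard error quantifies the sampling variability of the coefficient estimate
- It is the estimated standard deviation of β̂₁ across hypothetical repeated samples of the same size
- Smaller SE → more precise estimate

Relative precision:
- SE / |β̂₁| = 0.1601 / 1.6695 = 9.6%
- Rule of thumb (under 20%: precise; 20% to under 50%: moderately precise; 50% or more: imprecise) → precise

Rough 95% range (±2 SE): 1.6695 ± 0.3202 → (1.3493, 1.9897).

What drives SE(β̂₁): larger n (here n = 20) → smaller SE.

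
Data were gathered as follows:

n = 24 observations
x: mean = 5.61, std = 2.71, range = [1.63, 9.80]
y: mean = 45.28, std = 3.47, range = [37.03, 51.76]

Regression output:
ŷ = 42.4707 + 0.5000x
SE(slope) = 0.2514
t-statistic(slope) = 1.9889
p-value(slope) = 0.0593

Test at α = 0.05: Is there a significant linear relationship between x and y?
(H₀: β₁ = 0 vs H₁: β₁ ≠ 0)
p-value = 0.0593 ≥ α = 0.05, so we fail to reject H₀. The relationship is not significant.

Hypothesis test for the slope coefficient:

H₀: β₁ = 0 (no linear relationship)
H₁: β₁ ≠ 0 (linear relationship exists)

Test statistic: t = β̂₁ / SE(β̂₁) = 0.5000 / 0.2514 = 1.9889

The p-value (0.0593) is the probability, under H₀, of a t-statistic at least as extreme as |t| = 1.9889 (two-sided, df = n − 2 = 22).

Decision rule: reject H₀ if p-value < α.
p-value = 0.0593 ≥ α = 0.05 → fail to reject H₀.

Conclusion: the linear association between x and y is not significant at the 5% level.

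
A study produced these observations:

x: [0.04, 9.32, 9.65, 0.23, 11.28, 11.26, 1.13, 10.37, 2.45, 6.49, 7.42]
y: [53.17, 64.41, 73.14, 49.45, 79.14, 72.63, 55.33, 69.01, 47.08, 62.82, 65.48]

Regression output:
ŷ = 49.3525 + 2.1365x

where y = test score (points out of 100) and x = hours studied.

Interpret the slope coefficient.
On average, test score is about 2.1365 points higher for every extra hour of study time.

The slope coefficient β₁ = 2.1365 represents the marginal effect of study time on test score.

Interpretation:
- Study time up by 1 hour → predicted test score increases by 2.1365 points
- The effect is assumed constant over the observed range of x (linearity)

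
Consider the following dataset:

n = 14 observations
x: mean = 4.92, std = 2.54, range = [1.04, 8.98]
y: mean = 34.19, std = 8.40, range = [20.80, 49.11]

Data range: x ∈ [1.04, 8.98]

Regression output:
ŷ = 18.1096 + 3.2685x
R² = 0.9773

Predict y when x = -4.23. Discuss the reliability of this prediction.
ŷ = 4.2838 (extrapolation — x = -4.23 lies outside [1.04, 8.98], so reliability is low).

Prediction calculation:
ŷ = 18.1096 + 3.2685 × (-4.23)
ŷ = 4.2838

Reliability:
- Data range: x ∈ [1.04, 8.98]
- Prediction point: x = -4.23 is 5.27 units below the observed range → this is EXTRAPOLATION, not interpolation

Why that matters here:
- The linear relationship may not hold outside the observed range
- R² describes fit only over the sampled x values; it says nothing about behaviour beyond them

The R² = 0.9773 only validates the fit within [1.04, 8.98]; treat ŷ = 4.2838 with caution.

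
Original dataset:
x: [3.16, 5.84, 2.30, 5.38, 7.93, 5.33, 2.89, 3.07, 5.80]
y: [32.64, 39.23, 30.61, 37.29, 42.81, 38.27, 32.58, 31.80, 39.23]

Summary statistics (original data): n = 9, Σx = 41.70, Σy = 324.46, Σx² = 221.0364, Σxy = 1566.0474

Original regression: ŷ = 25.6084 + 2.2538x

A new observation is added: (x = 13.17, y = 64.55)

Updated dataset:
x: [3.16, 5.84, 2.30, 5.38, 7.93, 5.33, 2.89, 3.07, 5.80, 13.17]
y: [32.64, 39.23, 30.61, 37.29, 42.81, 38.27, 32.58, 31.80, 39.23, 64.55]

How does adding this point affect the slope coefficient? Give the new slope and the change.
The slope changes from 2.2538 to 3.0153 (change of +0.7615, or +33.8%).

x = 13.17 lies well outside the original x-range [2.30, 7.93] (x̄ ≈ 4.63), so this observation has high leverage and can move the slope substantially.

Step 1: Update the sums with the new point (n goes from 9 to 10)
Σx  = 41.70 + 13.17 = 54.87
Σy  = 324.46 + 64.55 = 389.01
Σx² = 221.0364 + 13.17² = 221.0364 + 173.4489 = 394.4853
Σxy = 1566.0474 + 13.17×64.55 = 1566.0474 + 850.1235 = 2416.1709

Step 2: Recompute the slope with b₁ = (nΣxy − ΣxΣy) / (nΣx² − (Σx)²)
Numerator   = 10×2416.1709 − 54.87×389.01 = 24161.7090 − 21344.9787 = 2816.7303
Denominator = 10×394.4853 − 54.87² = 3944.8530 − 3010.7169 = 934.1361
b₁(new) = 2816.7303 / 934.1361 = 3.0153

(Same formula on the original sums: (9×1566.0474 − 41.70×324.46) / (9×221.0364 − 41.70²) = 564.4446 / 250.4376 = 2.2538, matching the given fit.)

Step 3: Change in slope
Δβ₁ = 3.0153 − 2.2538 = +0.7615
Relative change = +0.7615 / 2.2538 × 100% = +33.8%
→ the slope increases when the point is added.

A high-leverage point only changes the slope if it is off the original line; here y = 64.55 is above the original trend, so the slope increases.
In practice: examine leverage (hᵢ) and Cook's distance rather than deleting it automatically; check such a point for data-entry or measurement error.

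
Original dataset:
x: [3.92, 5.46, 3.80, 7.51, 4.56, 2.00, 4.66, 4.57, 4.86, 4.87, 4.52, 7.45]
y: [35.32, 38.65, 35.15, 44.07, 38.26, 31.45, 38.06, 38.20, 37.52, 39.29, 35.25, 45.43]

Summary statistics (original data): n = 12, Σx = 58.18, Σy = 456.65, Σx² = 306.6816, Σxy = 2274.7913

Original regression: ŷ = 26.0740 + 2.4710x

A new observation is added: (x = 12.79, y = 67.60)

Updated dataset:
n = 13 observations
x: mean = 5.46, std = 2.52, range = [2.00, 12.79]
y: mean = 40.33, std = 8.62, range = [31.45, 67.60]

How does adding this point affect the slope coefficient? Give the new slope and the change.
Adding the point moves β₁ from 2.4710 to 3.3492, i.e. it increases by 0.8782 (+35.5%).

x = 12.79 lies well outside the original x-range [2.00, 7.51] (x̄ ≈ 4.85), so this observation has high leverage and can move the slope substantially.

Step 1: Update the sums with the new point (n goes from 12 to 13)
Σx  = 58.18 + 12.79 = 70.97
Σy  = 456.65 + 67.60 = 524.25
Σx² = 306.6816 + 12.79² = 306.6816 + 163.5841 = 470.2657
Σxy = 2274.7913 + 12.79×67.60 = 2274.7913 + 864.6040 = 3139.3953

Step 2: Recompute the slope with b₁ = (nΣxy − ΣxΣy) / (nΣx² − (Σx)²)
Numerator   = 13×3139.3953 − 70.97×524.25 = 40812.1389 − 37206.0225 = 3606.1164
Denominator = 13×470.2657 − 70.97² = 6113.4541 − 5036.7409 = 1076.7132
b₁(new) = 3606.1164 / 1076.7132 = 3.3492

(Same formula on the original sums: (12×2274.7913 − 58.18×456.65) / (12×306.6816 − 58.18²) = 729.5986 / 295.2668 = 2.4710, matching the given fit.)

Step 3: Change in slope
Δβ₁ = 3.3492 − 2.4710 = +0.8782
Relative change = +0.8782 / 2.4710 × 100% = +35.5%
→ the slope increases when the point is added.

A high-leverage point only changes the slope if it is off the original line; here y = 67.60 is above the original trend, so the slope increases.
In practice: examine leverage (hᵢ) and Cook's distance rather than deleting it automatically.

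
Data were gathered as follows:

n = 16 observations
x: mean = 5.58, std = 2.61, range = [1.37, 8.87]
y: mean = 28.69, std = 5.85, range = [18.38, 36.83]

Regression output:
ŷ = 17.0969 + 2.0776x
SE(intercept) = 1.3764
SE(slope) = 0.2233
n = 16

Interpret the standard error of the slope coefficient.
SE(β̂₁) = 0.2233 is the estimated standard deviation of the slope estimate across repeated samples; relative to β̂₁ = 2.0776 that is 10.7%, a precise estimate.

What SE measures:
- The standard error quantifies the sampling variability of the coefficient estimate
- It is the estimated standard deviation of β̂₁ across hypothetical repeated samples of the same size
- Smaller SE → more precise estimate

Relative precision:
- SE / |β̂₁| = 0.2233 / 2.0776 = 10.7%
- Rule of thumb (under 20%: precise; 20% to under 50%: moderately precise; 50% or more: imprecise) → precise

Link to the t-test: t = β̂₁ / SE(β̂₁) = 2.0776 / 0.2233 = 9.3041, the statistic for H₀: β₁ = 0.

What drives SE(β̂₁): larger n (here n = 16) → smaller SE.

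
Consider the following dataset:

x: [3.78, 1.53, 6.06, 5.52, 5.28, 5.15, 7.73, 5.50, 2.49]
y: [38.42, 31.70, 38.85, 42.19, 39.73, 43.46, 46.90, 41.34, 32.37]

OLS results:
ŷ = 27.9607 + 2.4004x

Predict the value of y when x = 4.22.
ŷ = 38.0904

To predict y for x = 4.22, substitute into the regression equation:

ŷ = 27.9607 + 2.4004 × 4.22
ŷ = 27.9607 + 10.1297
ŷ = 38.0904

This is the fitted mean response at that x — an individual observation would come with a wider prediction interval.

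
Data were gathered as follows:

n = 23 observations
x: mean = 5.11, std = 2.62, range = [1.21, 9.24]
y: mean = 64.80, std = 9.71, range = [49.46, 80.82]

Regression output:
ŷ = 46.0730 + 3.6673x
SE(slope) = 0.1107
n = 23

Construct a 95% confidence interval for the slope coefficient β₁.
The 95% CI for β₁ is (3.4371, 3.8975)

Confidence interval for the slope:

The 95% CI for β₁ is: β̂₁ ± t*(α/2, n-2) × SE(β̂₁)

Step 1: Find critical t-value
- Confidence level = 0.95
- Degrees of freedom = n - 2 = 23 - 2 = 21
- t*(α/2, 21) = 2.0796

Step 2: Calculate margin of error
Margin = 2.0796 × 0.1107 = 0.2302

Step 3: Construct interval
CI = 3.6673 ± 0.2302
CI = (3.4371, 3.8975)

Interpretation: intervals built this way capture the true β₁ in 95% of repeated samples; here the plausible range for the per-unit effect of x on y is 3.4371 to 3.8975.
The interval does not include 0, suggesting a significant linear relationship.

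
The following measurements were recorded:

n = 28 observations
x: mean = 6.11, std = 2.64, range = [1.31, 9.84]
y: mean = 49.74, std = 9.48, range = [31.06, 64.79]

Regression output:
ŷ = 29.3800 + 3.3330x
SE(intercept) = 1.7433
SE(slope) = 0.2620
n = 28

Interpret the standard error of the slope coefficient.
The slope 3.3330 is pinned down to within about ±0.2620 (one SE) by these data — relative uncertainty 7.9%, i.e. precise.

SE(β̂₁) = s / √Sxx, where s is the residual standard deviation and Sxx = Σ(x − x̄)². It is the yardstick for how far β̂₁ = 3.3330 could plausibly be from the true slope.

Relative precision:
- SE / |β̂₁| = 0.2620 / 3.3330 = 7.9%
- Rule of thumb (under 20%: precise; 20% to under 50%: moderately precise; 50% or more: imprecise) → precise

Link to interval estimation: a confidence interval for β₁ is β̂₁ ± t* × 0.2620, so SE sets the half-width per unit of t*.

What drives SE(β̂₁): more residual scatter → larger SE; wider spread of x values → smaller SE.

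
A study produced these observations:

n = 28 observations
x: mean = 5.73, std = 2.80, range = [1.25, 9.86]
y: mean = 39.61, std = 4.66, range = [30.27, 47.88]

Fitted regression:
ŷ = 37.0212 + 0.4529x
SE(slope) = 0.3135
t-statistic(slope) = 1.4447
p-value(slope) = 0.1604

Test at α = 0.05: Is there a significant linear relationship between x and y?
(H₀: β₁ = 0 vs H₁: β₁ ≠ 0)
Since p-value = 0.1604 ≥ α = 0.05, fail to reject H₀ — the slope is not significantly different from 0.

Hypothesis test for the slope coefficient:

H₀: β₁ = 0 (no linear relationship)
H₁: β₁ ≠ 0 (linear relationship exists)

Test statistic: t = β̂₁ / SE(β̂₁) = 0.4529 / 0.3135 = 1.4447

p = 0.1604: how often a slope estimate this far from 0 (in SE units) would arise by chance if β₁ were truly 0.

Decision rule: reject H₀ if p-value < α.
p-value = 0.1604 ≥ α = 0.05 → fail to reject H₀.

Conclusion: the linear association between x and y is not significant at the 5% level.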